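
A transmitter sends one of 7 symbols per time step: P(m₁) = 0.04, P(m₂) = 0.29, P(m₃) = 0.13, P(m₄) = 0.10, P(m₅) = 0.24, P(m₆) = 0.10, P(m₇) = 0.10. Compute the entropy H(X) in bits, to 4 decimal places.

2.5770 bits

H = −Σ pᵢ log₂ pᵢ.
−0.04·log₂(0.04) = 0.1858
−0.29·log₂(0.29) = 0.5179
−0.13·log₂(0.13) = 0.3826
−0.10·log₂(0.10) = 0.3322
−0.24·log₂(0.24) = 0.4941
−0.10·log₂(0.10) = 0.3322
−0.10·log₂(0.10) = 0.3322
Sum ≈ 2.5770 → 2.5770 bits.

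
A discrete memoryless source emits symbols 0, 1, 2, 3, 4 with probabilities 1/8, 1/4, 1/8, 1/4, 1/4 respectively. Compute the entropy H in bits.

2.25 bits

Each probability is a power of 1/2, so log₂(1/p) is an integer.
H = Σ p·log₂(1/p) = 1/8·3 + 1/4·2 + 1/8·3 + 1/4·2 + 1/4·2 = 2.25 bits.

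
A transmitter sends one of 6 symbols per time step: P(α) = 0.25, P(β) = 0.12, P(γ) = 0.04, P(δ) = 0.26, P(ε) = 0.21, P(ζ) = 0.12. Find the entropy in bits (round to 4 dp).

2.3980 bits

H = −Σ pᵢ log₂ pᵢ.
−0.25·log₂(0.25) = 0.5000
−0.12·log₂(0.12) = 0.3671
−0.04·log₂(0.04) = 0.1858
−0.26·log₂(0.26) = 0.5053
−0.21·log₂(0.21) = 0.4728
−0.12·log₂(0.12) = 0.3671
Sum ≈ 2.3980 → 2.3980 bits.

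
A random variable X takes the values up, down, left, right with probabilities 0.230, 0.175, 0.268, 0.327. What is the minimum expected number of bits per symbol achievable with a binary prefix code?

Repeatedly combine the two least-probable nodes; the expected code length is the sum of the merged weights.
merge 7/40 + 23/100 → 81/200
merge 67/250 + 327/1000 → 119/200
merge 81/200 + 119/200 → 1
L = 81/200 + 119/200 + 1 = 2 bits/symbol.

2 bits/symbol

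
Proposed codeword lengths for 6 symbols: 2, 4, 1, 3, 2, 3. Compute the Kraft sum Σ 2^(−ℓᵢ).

With common denominator 2^4 = 16: Σ 2^(−ℓᵢ) = 4/16 + 1/16 + 8/16 + 2/16 + 4/16 + 2/16 = 21/16 = 1.3125.

1.3125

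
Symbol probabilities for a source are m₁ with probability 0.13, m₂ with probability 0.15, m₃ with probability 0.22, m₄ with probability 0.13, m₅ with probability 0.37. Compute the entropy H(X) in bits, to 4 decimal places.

2.1871 bits

H = −Σ pᵢ log₂ pᵢ.
−0.13·log₂(0.13) = 0.3826
−0.15·log₂(0.15) = 0.4105
−0.22·log₂(0.22) = 0.4806
−0.13·log₂(0.13) = 0.3826
−0.37·log₂(0.37) = 0.5307
Sum ≈ 2.1871 → 2.1871 bits.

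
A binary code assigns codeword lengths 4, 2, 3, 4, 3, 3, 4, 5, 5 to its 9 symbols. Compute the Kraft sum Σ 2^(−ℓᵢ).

0.875

With common denominator 2^5 = 32: Σ 2^(−ℓᵢ) = 2/32 + 8/32 + 4/32 + 2/32 + 4/32 + 4/32 + 2/32 + 1/32 + 1/32 = 28/32 = 0.875.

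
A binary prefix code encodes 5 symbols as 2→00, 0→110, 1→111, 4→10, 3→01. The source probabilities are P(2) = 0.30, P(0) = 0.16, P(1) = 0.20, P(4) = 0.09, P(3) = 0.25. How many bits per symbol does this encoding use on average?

L̄ = Σ pᵢ·ℓᵢ = 0.30·2 + 0.16·3 + 0.20·3 + 0.09·2 + 0.25·2 = 2.36 bits/symbol.

2.36 bits/symbol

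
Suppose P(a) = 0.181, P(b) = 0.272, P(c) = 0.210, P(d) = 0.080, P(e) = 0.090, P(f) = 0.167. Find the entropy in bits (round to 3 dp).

2.465 bits

H = −Σ pᵢ log₂ pᵢ.
−0.181·log₂(0.181) = 0.4463
−0.272·log₂(0.272) = 0.5109
−0.210·log₂(0.210) = 0.4728
−0.080·log₂(0.080) = 0.2915
−0.090·log₂(0.090) = 0.3127
−0.167·log₂(0.167) = 0.4312
Sum ≈ 2.4654 → 2.465 bits.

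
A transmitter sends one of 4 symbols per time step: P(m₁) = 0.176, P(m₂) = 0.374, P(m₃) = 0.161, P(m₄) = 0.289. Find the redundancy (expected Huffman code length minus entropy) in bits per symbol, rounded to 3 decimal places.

0.049 bits

Entropy H = −Σ p log₂ p ≈ 1.9136 bits.
Huffman merges: 161/1000+22/125→337/1000; 289/1000+337/1000→313/500; 187/500+313/500→1. L = 1963/1000 ≈ 1.9630.
L − H = 1.9630 − 1.9136 = 0.049 bits.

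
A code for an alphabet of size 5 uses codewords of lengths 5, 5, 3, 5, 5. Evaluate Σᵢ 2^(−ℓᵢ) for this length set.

0.25

With common denominator 2^5 = 32: Σ 2^(−ℓᵢ) = 1/32 + 1/32 + 4/32 + 1/32 + 1/32 = 8/32 = 0.25.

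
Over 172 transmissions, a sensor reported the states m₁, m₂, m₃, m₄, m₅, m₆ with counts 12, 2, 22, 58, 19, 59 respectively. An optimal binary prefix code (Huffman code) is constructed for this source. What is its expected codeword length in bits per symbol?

2.25 bits/symbol

Probabilities are the counts divided by 172.
Repeatedly combine the two least-probable nodes; the expected code length is the sum of the merged weights.
merge 1/86 + 3/43 → 7/86
merge 7/86 + 19/172 → 33/172
merge 11/86 + 33/172 → 55/172
merge 55/172 + 29/86 → 113/172
merge 59/172 + 113/172 → 1
L = 7/86 + 33/172 + 55/172 + 113/172 + 1 = 9/4 = 2.25 bits/symbol.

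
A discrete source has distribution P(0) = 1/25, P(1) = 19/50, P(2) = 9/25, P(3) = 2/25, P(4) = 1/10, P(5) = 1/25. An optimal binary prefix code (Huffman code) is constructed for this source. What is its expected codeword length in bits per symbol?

2.12 bits/symbol

Repeatedly combine the two least-probable nodes; the expected code length is the sum of the merged weights.
merge 1/25 + 1/25 → 2/25
merge 2/25 + 2/25 → 4/25
merge 1/10 + 4/25 → 13/50
merge 13/50 + 9/25 → 31/50
merge 19/50 + 31/50 → 1
L = 2/25 + 4/25 + 13/50 + 31/50 + 1 = 53/25 = 2.12 bits/symbol.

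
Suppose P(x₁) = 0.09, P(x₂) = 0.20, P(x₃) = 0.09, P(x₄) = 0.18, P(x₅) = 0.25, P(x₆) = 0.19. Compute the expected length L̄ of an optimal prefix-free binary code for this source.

Repeatedly combine the two least-probable nodes; the expected code length is the sum of the merged weights.
merge 9/100 + 9/100 → 9/50
merge 9/50 + 9/50 → 9/25
merge 19/100 + 1/5 → 39/100
merge 1/4 + 9/25 → 61/100
merge 39/100 + 61/100 → 1
L = 9/50 + 9/25 + 39/100 + 61/100 + 1 = 127/50 = 2.54 bits/symbol.

2.54 bits/symbol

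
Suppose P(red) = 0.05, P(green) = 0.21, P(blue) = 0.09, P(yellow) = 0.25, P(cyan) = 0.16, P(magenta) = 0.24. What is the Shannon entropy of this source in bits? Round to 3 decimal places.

H = −Σ pᵢ log₂ pᵢ.
−0.05·log₂(0.05) = 0.2161
−0.21·log₂(0.21) = 0.4728
−0.09·log₂(0.09) = 0.3127
−0.25·log₂(0.25) = 0.5000
−0.16·log₂(0.16) = 0.4230
−0.24·log₂(0.24) = 0.4941
Sum ≈ 2.4187 → 2.419 bits.

2.419 bits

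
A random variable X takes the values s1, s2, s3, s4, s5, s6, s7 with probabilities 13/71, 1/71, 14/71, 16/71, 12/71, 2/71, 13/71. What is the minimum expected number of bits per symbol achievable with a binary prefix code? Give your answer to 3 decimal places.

Repeatedly combine the two least-probable nodes; the expected code length is the sum of the merged weights.
merge 1/71 + 2/71 → 3/71
merge 3/71 + 12/71 → 15/71
merge 13/71 + 13/71 → 26/71
merge 14/71 + 15/71 → 29/71
merge 16/71 + 26/71 → 42/71
merge 29/71 + 42/71 → 1
L = 3/71 + 15/71 + 26/71 + 29/71 + 42/71 + 1 = 186/71 ≈ 2.620 bits/symbol.

2.620 bits/symbol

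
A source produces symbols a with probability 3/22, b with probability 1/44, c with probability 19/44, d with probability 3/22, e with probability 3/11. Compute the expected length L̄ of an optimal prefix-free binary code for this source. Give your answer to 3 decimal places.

2.023 bits/symbol

Repeatedly combine the two least-probable nodes; the expected code length is the sum of the merged weights.
merge 1/44 + 3/22 → 7/44
merge 3/22 + 7/44 → 13/44
merge 3/11 + 13/44 → 25/44
merge 19/44 + 25/44 → 1
L = 7/44 + 13/44 + 25/44 + 1 = 89/44 ≈ 2.023 bits/symbol.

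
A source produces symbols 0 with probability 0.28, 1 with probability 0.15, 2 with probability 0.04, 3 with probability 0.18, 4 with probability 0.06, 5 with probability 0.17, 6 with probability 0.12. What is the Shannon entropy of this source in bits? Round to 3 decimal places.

H = −Σ pᵢ log₂ pᵢ.
−0.28·log₂(0.28) = 0.5142
−0.15·log₂(0.15) = 0.4105
−0.04·log₂(0.04) = 0.1858
−0.18·log₂(0.18) = 0.4453
−0.06·log₂(0.06) = 0.2435
−0.17·log₂(0.17) = 0.4346
−0.12·log₂(0.12) = 0.3671
Sum ≈ 2.6010 → 2.601 bits.

2.601 bits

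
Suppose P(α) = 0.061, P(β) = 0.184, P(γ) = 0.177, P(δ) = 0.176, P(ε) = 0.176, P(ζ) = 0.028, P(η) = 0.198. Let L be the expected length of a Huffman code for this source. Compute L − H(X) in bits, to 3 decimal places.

Entropy H = −Σ p log₂ p ≈ 2.6270 bits.
Huffman merges: 7/250+61/1000→89/1000; 89/1000+22/125→53/200; 22/125+177/1000→353/1000; 23/125+99/500→191/500; 53/200+353/1000→309/500; 191/500+309/500→1. L = 2707/1000 ≈ 2.7070.
L − H = 2.7070 − 2.6270 = 0.080 bits.

0.080 bits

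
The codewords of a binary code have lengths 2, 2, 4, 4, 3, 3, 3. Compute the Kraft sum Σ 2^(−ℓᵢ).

1

With common denominator 2^4 = 16: Σ 2^(−ℓᵢ) = 4/16 + 4/16 + 1/16 + 1/16 + 2/16 + 2/16 + 2/16 = 16/16 = 1.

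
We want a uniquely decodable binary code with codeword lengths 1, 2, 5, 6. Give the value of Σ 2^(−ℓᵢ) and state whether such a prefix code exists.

0.796875; yes

With common denominator 2^6 = 64: Σ 2^(−ℓᵢ) = 32/64 + 16/64 + 2/64 + 1/64 = 51/64 = 0.796875.
Kraft's inequality requires Σ ≤ 1; here Σ = 0.796875 ≤ 1, so such a prefix code exists.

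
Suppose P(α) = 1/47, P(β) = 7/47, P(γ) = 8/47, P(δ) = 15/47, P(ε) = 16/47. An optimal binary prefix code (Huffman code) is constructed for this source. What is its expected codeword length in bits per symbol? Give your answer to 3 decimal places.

2.170 bits/symbol

Repeatedly combine the two least-probable nodes; the expected code length is the sum of the merged weights.
merge 1/47 + 7/47 → 8/47
merge 8/47 + 8/47 → 16/47
merge 15/47 + 16/47 → 31/47
merge 16/47 + 31/47 → 1
L = 8/47 + 16/47 + 31/47 + 1 = 102/47 ≈ 2.170 bits/symbol.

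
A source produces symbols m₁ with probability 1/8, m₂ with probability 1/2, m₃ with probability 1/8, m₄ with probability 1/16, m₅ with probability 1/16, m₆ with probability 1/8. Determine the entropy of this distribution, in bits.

Each probability is a power of 1/2, so log₂(1/p) is an integer.
H = Σ p·log₂(1/p) = 1/8·3 + 1/2·1 + 1/8·3 + 1/16·4 + 1/16·4 + 1/8·3 = 2.125 bits.

2.125 bits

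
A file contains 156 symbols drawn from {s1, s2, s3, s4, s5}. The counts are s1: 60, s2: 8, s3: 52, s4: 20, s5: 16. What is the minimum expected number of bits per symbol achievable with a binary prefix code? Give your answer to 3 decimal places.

2.051 bits/symbol

Probabilities are the counts divided by 156.
Repeatedly combine the two least-probable nodes; the expected code length is the sum of the merged weights.
merge 2/39 + 4/39 → 2/13
merge 5/39 + 2/13 → 11/39
merge 11/39 + 1/3 → 8/13
merge 5/13 + 8/13 → 1
L = 2/13 + 11/39 + 8/13 + 1 = 80/39 ≈ 2.051 bits/symbol.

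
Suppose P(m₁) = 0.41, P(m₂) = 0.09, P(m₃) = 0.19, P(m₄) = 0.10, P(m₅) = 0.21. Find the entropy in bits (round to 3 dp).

2.100 bits

H = −Σ pᵢ log₂ pᵢ.
−0.41·log₂(0.41) = 0.5274
−0.09·log₂(0.09) = 0.3127
−0.19·log₂(0.19) = 0.4552
−0.10·log₂(0.10) = 0.3322
−0.21·log₂(0.21) = 0.4728
Sum ≈ 2.1003 → 2.100 bits.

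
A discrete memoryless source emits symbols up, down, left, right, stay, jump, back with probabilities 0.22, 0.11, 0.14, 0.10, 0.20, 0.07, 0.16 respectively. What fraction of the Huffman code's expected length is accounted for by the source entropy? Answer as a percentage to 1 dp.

Entropy H = −Σ p log₂ p ≈ 2.7161 bits.
Huffman merges: 7/100+1/10→17/100; 11/100+7/50→1/4; 4/25+17/100→33/100; 1/5+11/50→21/50; 1/4+33/100→29/50; 21/50+29/50→1. L = 11/4 ≈ 2.7500.
Efficiency = H/L = 2.7161/2.7500 = 98.8%.

98.8%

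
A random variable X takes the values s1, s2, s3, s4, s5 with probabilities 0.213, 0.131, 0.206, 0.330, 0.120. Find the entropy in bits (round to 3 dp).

2.224 bits

H = −Σ pᵢ log₂ pᵢ.
−0.213·log₂(0.213) = 0.4752
−0.131·log₂(0.131) = 0.3841
−0.206·log₂(0.206) = 0.4695
−0.330·log₂(0.330) = 0.5278
−0.120·log₂(0.120) = 0.3671
Sum ≈ 2.2238 → 2.224 bits.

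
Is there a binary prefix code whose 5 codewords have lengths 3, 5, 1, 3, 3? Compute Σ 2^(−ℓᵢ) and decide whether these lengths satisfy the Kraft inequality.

With common denominator 2^5 = 32: Σ 2^(−ℓᵢ) = 4/32 + 1/32 + 16/32 + 4/32 + 4/32 = 29/32 = 0.90625.
Kraft's inequality requires Σ ≤ 1; here Σ = 0.90625 ≤ 1, so such a prefix code exists.

0.90625; yes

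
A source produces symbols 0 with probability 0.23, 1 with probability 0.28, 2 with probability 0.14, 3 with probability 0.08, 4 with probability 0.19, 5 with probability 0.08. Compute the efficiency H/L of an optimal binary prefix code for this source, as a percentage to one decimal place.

Entropy H = −Σ p log₂ p ≈ 2.4372 bits.
Huffman merges: 2/25+2/25→4/25; 7/50+4/25→3/10; 19/100+23/100→21/50; 7/25+3/10→29/50; 21/50+29/50→1. L = 123/50 ≈ 2.4600.
Efficiency = H/L = 2.4372/2.4600 = 99.1%.

99.1%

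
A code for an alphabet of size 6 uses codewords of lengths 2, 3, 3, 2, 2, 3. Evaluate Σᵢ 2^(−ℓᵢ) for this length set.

1.125

With common denominator 2^3 = 8: Σ 2^(−ℓᵢ) = 2/8 + 1/8 + 1/8 + 2/8 + 2/8 + 1/8 = 9/8 = 1.125.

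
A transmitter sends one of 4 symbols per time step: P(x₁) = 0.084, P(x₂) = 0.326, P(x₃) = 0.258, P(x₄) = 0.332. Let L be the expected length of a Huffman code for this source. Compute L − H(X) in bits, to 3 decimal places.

Entropy H = −Σ p log₂ p ≈ 1.8597 bits.
Huffman merges: 21/250+129/500→171/500; 163/500+83/250→329/500; 171/500+329/500→1. L = 2 ≈ 2.0000.
L − H = 2.0000 − 1.8597 = 0.140 bits.

0.140 bits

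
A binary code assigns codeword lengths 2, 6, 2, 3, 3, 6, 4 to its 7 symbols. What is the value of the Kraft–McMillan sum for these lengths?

0.84375

With common denominator 2^6 = 64: Σ 2^(−ℓᵢ) = 16/64 + 1/64 + 16/64 + 8/64 + 8/64 + 1/64 + 4/64 = 54/64 = 0.84375.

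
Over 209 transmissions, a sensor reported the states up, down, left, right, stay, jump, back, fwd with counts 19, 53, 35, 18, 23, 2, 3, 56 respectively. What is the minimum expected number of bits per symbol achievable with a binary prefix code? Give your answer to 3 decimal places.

2.612 bits/symbol

Probabilities are the counts divided by 209.
Repeatedly combine the two least-probable nodes; the expected code length is the sum of the merged weights.
merge 2/209 + 3/209 → 5/209
merge 5/209 + 18/209 → 23/209
merge 1/11 + 23/209 → 42/209
merge 23/209 + 35/209 → 58/209
merge 42/209 + 53/209 → 5/11
merge 56/209 + 58/209 → 6/11
merge 5/11 + 6/11 → 1
L = 5/209 + 23/209 + 42/209 + 58/209 + 5/11 + 6/11 + 1 = 546/209 ≈ 2.612 bits/symbol.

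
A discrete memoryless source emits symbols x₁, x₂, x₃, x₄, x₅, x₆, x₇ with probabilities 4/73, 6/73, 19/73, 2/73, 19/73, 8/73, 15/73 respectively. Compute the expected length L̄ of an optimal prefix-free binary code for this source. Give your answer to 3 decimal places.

2.521 bits/symbol

Repeatedly combine the two least-probable nodes; the expected code length is the sum of the merged weights.
merge 2/73 + 4/73 → 6/73
merge 6/73 + 6/73 → 12/73
merge 8/73 + 12/73 → 20/73
merge 15/73 + 19/73 → 34/73
merge 19/73 + 20/73 → 39/73
merge 34/73 + 39/73 → 1
L = 6/73 + 12/73 + 20/73 + 34/73 + 39/73 + 1 = 184/73 ≈ 2.521 bits/symbol.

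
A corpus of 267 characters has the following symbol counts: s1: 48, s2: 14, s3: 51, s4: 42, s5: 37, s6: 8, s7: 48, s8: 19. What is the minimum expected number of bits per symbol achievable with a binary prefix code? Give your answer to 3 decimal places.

Probabilities are the counts divided by 267.
Repeatedly combine the two least-probable nodes; the expected code length is the sum of the merged weights.
merge 8/267 + 14/267 → 22/267
merge 19/267 + 22/267 → 41/267
merge 37/267 + 41/267 → 26/89
merge 14/89 + 16/89 → 30/89
merge 16/89 + 17/89 → 33/89
merge 26/89 + 30/89 → 56/89
merge 33/89 + 56/89 → 1
L = 22/267 + 41/267 + 26/89 + 30/89 + 33/89 + 56/89 + 1 = 255/89 ≈ 2.865 bits/symbol.

2.865 bits/symbol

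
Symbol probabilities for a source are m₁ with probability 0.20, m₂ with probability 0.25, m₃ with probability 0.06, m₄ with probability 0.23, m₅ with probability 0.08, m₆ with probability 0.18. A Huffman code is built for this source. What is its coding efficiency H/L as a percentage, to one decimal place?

98.9%

Entropy H = −Σ p log₂ p ≈ 2.4324 bits.
Huffman merges: 3/50+2/25→7/50; 7/50+9/50→8/25; 1/5+23/100→43/100; 1/4+8/25→57/100; 43/100+57/100→1. L = 123/50 ≈ 2.4600.
Efficiency = H/L = 2.4324/2.4600 = 98.9%.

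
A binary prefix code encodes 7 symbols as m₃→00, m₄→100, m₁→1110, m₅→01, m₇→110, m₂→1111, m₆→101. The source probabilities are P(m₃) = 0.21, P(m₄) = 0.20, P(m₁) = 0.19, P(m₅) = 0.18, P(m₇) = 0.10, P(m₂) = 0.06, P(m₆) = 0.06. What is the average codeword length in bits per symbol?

L̄ = Σ pᵢ·ℓᵢ = 0.21·2 + 0.20·3 + 0.19·4 + 0.18·2 + 0.10·3 + 0.06·4 + 0.06·3 = 2.86 bits/symbol.

2.86 bits/symbol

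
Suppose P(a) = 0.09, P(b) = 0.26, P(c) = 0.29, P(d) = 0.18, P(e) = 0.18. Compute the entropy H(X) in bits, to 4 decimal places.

H = −Σ pᵢ log₂ pᵢ.
−0.09·log₂(0.09) = 0.3127
−0.26·log₂(0.26) = 0.5053
−0.29·log₂(0.29) = 0.5179
−0.18·log₂(0.18) = 0.4453
−0.18·log₂(0.18) = 0.4453
Sum ≈ 2.2265 → 2.2265 bits.

2.2265 bits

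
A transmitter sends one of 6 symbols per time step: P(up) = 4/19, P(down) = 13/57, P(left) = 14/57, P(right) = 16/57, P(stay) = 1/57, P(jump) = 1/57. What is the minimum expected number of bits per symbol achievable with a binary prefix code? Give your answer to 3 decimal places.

Repeatedly combine the two least-probable nodes; the expected code length is the sum of the merged weights.
merge 1/57 + 1/57 → 2/57
merge 2/57 + 4/19 → 14/57
merge 13/57 + 14/57 → 9/19
merge 14/57 + 16/57 → 10/19
merge 9/19 + 10/19 → 1
L = 2/57 + 14/57 + 9/19 + 10/19 + 1 = 130/57 ≈ 2.281 bits/symbol.

2.281 bits/symbol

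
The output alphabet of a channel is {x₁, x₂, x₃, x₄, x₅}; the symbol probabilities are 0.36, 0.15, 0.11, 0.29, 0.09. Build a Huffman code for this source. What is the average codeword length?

2.19 bits/symbol

Repeatedly combine the two least-probable nodes; the expected code length is the sum of the merged weights.
merge 9/100 + 11/100 → 1/5
merge 3/20 + 1/5 → 7/20
merge 29/100 + 7/20 → 16/25
merge 9/25 + 16/25 → 1
L = 1/5 + 7/20 + 16/25 + 1 = 219/100 = 2.19 bits/symbol.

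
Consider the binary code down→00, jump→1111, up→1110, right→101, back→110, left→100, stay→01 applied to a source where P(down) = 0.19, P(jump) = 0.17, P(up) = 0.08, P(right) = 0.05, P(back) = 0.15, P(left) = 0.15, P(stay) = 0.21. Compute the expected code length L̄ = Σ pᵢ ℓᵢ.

2.85 bits/symbol

L̄ = Σ pᵢ·ℓᵢ = 0.19·2 + 0.17·4 + 0.08·4 + 0.05·3 + 0.15·3 + 0.15·3 + 0.21·2 = 2.85 bits/symbol.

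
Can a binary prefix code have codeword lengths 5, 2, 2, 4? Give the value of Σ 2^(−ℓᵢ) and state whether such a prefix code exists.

With common denominator 2^5 = 32: Σ 2^(−ℓᵢ) = 1/32 + 8/32 + 8/32 + 2/32 = 19/32 = 0.59375.
Kraft's inequality requires Σ ≤ 1; here Σ = 0.59375 ≤ 1, so such a prefix code exists.

0.59375; yes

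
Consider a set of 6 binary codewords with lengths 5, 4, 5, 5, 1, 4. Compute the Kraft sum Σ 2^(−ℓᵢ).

With common denominator 2^5 = 32: Σ 2^(−ℓᵢ) = 1/32 + 2/32 + 1/32 + 1/32 + 16/32 + 2/32 = 23/32 = 0.71875.

0.71875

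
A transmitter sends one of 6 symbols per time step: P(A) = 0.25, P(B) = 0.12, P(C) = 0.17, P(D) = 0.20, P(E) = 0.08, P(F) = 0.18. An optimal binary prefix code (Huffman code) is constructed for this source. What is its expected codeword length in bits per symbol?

Repeatedly combine the two least-probable nodes; the expected code length is the sum of the merged weights.
merge 2/25 + 3/25 → 1/5
merge 17/100 + 9/50 → 7/20
merge 1/5 + 1/5 → 2/5
merge 1/4 + 7/20 → 3/5
merge 2/5 + 3/5 → 1
L = 1/5 + 7/20 + 2/5 + 3/5 + 1 = 51/20 = 2.55 bits/symbol.

2.55 bits/symbol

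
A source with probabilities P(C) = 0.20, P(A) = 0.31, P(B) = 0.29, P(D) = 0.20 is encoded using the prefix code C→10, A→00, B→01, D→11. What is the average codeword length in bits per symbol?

L̄ = Σ pᵢ·ℓᵢ = 0.20·2 + 0.31·2 + 0.29·2 + 0.20·2 = 2 bits/symbol.

2 bits/symbol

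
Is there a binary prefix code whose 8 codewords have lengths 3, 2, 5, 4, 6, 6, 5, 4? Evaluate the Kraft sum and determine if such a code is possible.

With common denominator 2^6 = 64: Σ 2^(−ℓᵢ) = 8/64 + 16/64 + 2/64 + 4/64 + 1/64 + 1/64 + 2/64 + 4/64 = 38/64 = 0.59375.
Kraft's inequality requires Σ ≤ 1; here Σ = 0.59375 ≤ 1, so such a prefix code exists.

0.59375; yes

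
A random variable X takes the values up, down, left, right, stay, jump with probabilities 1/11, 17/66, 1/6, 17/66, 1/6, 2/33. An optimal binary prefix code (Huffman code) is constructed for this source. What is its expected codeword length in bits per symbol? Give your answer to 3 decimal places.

2.470 bits/symbol

Repeatedly combine the two least-probable nodes; the expected code length is the sum of the merged weights.
merge 2/33 + 1/11 → 5/33
merge 5/33 + 1/6 → 7/22
merge 1/6 + 17/66 → 14/33
merge 17/66 + 7/22 → 19/33
merge 14/33 + 19/33 → 1
L = 5/33 + 7/22 + 14/33 + 19/33 + 1 = 163/66 ≈ 2.470 bits/symbol.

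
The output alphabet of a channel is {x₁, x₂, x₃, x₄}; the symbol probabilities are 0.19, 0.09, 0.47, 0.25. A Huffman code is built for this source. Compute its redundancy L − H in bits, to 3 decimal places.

0.030 bits

Entropy H = −Σ p log₂ p ≈ 1.7798 bits.
Huffman merges: 9/100+19/100→7/25; 1/4+7/25→53/100; 47/100+53/100→1. L = 181/100 ≈ 1.8100.
L − H = 1.8100 − 1.7798 = 0.030 bits.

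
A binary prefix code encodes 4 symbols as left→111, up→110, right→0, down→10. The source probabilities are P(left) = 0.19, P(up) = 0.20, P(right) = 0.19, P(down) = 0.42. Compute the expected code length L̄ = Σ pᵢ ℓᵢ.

2.2 bits/symbol

L̄ = Σ pᵢ·ℓᵢ = 0.19·3 + 0.20·3 + 0.19·1 + 0.42·2 = 2.2 bits/symbol.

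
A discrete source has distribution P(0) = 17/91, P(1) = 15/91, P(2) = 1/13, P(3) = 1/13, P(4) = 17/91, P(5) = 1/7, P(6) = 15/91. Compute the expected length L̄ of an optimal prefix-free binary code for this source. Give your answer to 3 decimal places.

2.780 bits/symbol

Repeatedly combine the two least-probable nodes; the expected code length is the sum of the merged weights.
merge 1/13 + 1/13 → 2/13
merge 1/7 + 2/13 → 27/91
merge 15/91 + 15/91 → 30/91
merge 17/91 + 17/91 → 34/91
merge 27/91 + 30/91 → 57/91
merge 34/91 + 57/91 → 1
L = 2/13 + 27/91 + 30/91 + 34/91 + 57/91 + 1 = 253/91 ≈ 2.780 bits/symbol.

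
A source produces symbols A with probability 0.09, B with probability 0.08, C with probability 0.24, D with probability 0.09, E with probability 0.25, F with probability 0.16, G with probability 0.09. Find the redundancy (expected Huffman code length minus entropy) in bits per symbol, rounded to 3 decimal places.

Entropy H = −Σ p log₂ p ≈ 2.6466 bits.
Huffman merges: 2/25+9/100→17/100; 9/100+9/100→9/50; 4/25+17/100→33/100; 9/50+6/25→21/50; 1/4+33/100→29/50; 21/50+29/50→1. L = 67/25 ≈ 2.6800.
L − H = 2.6800 − 2.6466 = 0.033 bits.

0.033 bits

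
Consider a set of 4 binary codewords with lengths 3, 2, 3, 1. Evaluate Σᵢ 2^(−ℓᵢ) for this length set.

With common denominator 2^3 = 8: Σ 2^(−ℓᵢ) = 1/8 + 2/8 + 1/8 + 4/8 = 8/8 = 1.

1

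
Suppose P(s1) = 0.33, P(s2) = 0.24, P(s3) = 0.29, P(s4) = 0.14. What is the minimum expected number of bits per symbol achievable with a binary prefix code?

2 bits/symbol

Repeatedly combine the two least-probable nodes; the expected code length is the sum of the merged weights.
merge 7/50 + 6/25 → 19/50
merge 29/100 + 33/100 → 31/50
merge 19/50 + 31/50 → 1
L = 19/50 + 31/50 + 1 = 2 bits/symbol.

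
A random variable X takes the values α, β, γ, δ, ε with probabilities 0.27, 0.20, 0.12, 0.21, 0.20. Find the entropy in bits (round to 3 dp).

H = −Σ pᵢ log₂ pᵢ.
−0.27·log₂(0.27) = 0.5100
−0.20·log₂(0.20) = 0.4644
−0.12·log₂(0.12) = 0.3671
−0.21·log₂(0.21) = 0.4728
−0.20·log₂(0.20) = 0.4644
Sum ≈ 2.2787 → 2.279 bits.

2.279 bits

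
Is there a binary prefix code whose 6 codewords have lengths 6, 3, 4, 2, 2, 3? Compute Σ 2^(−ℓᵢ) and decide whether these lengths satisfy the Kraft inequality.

0.828125; yes

With common denominator 2^6 = 64: Σ 2^(−ℓᵢ) = 1/64 + 8/64 + 4/64 + 16/64 + 16/64 + 8/64 = 53/64 = 0.828125.
Kraft's inequality requires Σ ≤ 1; here Σ = 0.828125 ≤ 1, so such a prefix code exists.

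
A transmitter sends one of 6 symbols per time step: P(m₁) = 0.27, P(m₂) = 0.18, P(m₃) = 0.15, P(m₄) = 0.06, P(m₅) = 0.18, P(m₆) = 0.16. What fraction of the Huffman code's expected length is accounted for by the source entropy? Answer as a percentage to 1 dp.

Entropy H = −Σ p log₂ p ≈ 2.4777 bits.
Huffman merges: 3/50+3/20→21/100; 4/25+9/50→17/50; 9/50+21/100→39/100; 27/100+17/50→61/100; 39/100+61/100→1. L = 51/20 ≈ 2.5500.
Efficiency = H/L = 2.4777/2.5500 = 97.2%.

97.2%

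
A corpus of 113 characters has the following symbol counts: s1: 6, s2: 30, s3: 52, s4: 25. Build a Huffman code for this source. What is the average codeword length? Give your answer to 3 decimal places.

Probabilities are the counts divided by 113.
Repeatedly combine the two least-probable nodes; the expected code length is the sum of the merged weights.
merge 6/113 + 25/113 → 31/113
merge 30/113 + 31/113 → 61/113
merge 52/113 + 61/113 → 1
L = 31/113 + 61/113 + 1 = 205/113 ≈ 1.814 bits/symbol.

1.814 bits/symbol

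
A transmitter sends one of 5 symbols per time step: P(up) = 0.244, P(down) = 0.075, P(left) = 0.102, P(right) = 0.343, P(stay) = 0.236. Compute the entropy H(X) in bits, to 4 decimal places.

H = −Σ pᵢ log₂ pᵢ.
−0.244·log₂(0.244) = 0.4966
−0.075·log₂(0.075) = 0.2803
−0.102·log₂(0.102) = 0.3359
−0.343·log₂(0.343) = 0.5295
−0.236·log₂(0.236) = 0.4916
Sum ≈ 2.1339 → 2.1339 bits.

2.1339 bits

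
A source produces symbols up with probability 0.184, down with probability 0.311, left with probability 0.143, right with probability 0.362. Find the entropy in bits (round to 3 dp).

H = −Σ pᵢ log₂ pᵢ.
−0.184·log₂(0.184) = 0.4494
−0.311·log₂(0.311) = 0.5240
−0.143·log₂(0.143) = 0.4012
−0.362·log₂(0.362) = 0.5307
Sum ≈ 1.9053 → 1.905 bits.

1.905 bits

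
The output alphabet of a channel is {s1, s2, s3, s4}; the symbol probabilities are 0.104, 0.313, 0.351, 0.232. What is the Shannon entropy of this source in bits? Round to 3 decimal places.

H = −Σ pᵢ log₂ pᵢ.
−0.104·log₂(0.104) = 0.3396
−0.313·log₂(0.313) = 0.5245
−0.351·log₂(0.351) = 0.5302
−0.232·log₂(0.232) = 0.4890
Sum ≈ 1.8833 → 1.883 bits.

1.883 bits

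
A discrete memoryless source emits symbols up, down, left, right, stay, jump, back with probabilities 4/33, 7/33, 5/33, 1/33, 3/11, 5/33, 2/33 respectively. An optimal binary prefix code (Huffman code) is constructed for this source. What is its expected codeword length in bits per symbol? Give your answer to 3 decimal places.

Repeatedly combine the two least-probable nodes; the expected code length is the sum of the merged weights.
merge 1/33 + 2/33 → 1/11
merge 1/11 + 4/33 → 7/33
merge 5/33 + 5/33 → 10/33
merge 7/33 + 7/33 → 14/33
merge 3/11 + 10/33 → 19/33
merge 14/33 + 19/33 → 1
L = 1/11 + 7/33 + 10/33 + 14/33 + 19/33 + 1 = 86/33 ≈ 2.606 bits/symbol.

2.606 bits/symbol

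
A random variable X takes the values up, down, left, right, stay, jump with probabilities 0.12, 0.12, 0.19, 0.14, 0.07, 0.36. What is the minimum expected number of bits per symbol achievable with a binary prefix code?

Repeatedly combine the two least-probable nodes; the expected code length is the sum of the merged weights.
merge 7/100 + 3/25 → 19/100
merge 3/25 + 7/50 → 13/50
merge 19/100 + 19/100 → 19/50
merge 13/50 + 9/25 → 31/50
merge 19/50 + 31/50 → 1
L = 19/100 + 13/50 + 19/50 + 31/50 + 1 = 49/20 = 2.45 bits/symbol.

2.45 bits/symbol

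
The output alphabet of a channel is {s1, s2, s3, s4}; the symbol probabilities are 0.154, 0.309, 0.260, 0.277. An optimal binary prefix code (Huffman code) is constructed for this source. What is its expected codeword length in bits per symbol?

Repeatedly combine the two least-probable nodes; the expected code length is the sum of the merged weights.
merge 77/500 + 13/50 → 207/500
merge 277/1000 + 309/1000 → 293/500
merge 207/500 + 293/500 → 1
L = 207/500 + 293/500 + 1 = 2 bits/symbol.

2 bits/symbol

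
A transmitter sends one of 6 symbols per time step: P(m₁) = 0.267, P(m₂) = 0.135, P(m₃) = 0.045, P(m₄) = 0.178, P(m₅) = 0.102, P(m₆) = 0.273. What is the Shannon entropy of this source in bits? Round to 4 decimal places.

H = −Σ pᵢ log₂ pᵢ.
−0.267·log₂(0.267) = 0.5087
−0.135·log₂(0.135) = 0.3900
−0.045·log₂(0.045) = 0.2013
−0.178·log₂(0.178) = 0.4432
−0.102·log₂(0.102) = 0.3359
−0.273·log₂(0.273) = 0.5113
Sum ≈ 2.3905 → 2.3905 bits.

2.3905 bits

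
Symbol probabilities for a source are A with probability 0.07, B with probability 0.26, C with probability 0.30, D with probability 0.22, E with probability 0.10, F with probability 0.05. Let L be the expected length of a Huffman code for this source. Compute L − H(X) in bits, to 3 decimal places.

Entropy H = −Σ p log₂ p ≈ 2.3238 bits.
Huffman merges: 1/20+7/100→3/25; 1/10+3/25→11/50; 11/50+11/50→11/25; 13/50+3/10→14/25; 11/25+14/25→1. L = 117/50 ≈ 2.3400.
L − H = 2.3400 − 2.3238 = 0.016 bits.

0.016 bits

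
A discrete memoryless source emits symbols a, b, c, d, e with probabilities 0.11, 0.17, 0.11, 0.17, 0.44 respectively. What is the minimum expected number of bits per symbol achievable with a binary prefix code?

2.12 bits/symbol

Repeatedly combine the two least-probable nodes; the expected code length is the sum of the merged weights.
merge 11/100 + 11/100 → 11/50
merge 17/100 + 17/100 → 17/50
merge 11/50 + 17/50 → 14/25
merge 11/25 + 14/25 → 1
L = 11/50 + 17/50 + 14/25 + 1 = 53/25 = 2.12 bits/symbol.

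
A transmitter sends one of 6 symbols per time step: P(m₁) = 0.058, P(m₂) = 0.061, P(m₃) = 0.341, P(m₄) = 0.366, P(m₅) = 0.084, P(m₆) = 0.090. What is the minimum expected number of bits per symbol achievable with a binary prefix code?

Repeatedly combine the two least-probable nodes; the expected code length is the sum of the merged weights.
merge 29/500 + 61/1000 → 119/1000
merge 21/250 + 9/100 → 87/500
merge 119/1000 + 87/500 → 293/1000
merge 293/1000 + 341/1000 → 317/500
merge 183/500 + 317/500 → 1
L = 119/1000 + 87/500 + 293/1000 + 317/500 + 1 = 111/50 = 2.22 bits/symbol.

2.22 bits/symbol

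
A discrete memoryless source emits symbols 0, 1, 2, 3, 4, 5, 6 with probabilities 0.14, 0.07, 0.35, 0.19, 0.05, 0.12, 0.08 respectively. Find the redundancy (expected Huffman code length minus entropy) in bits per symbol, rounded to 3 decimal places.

Entropy H = −Σ p log₂ p ≈ 2.5257 bits.
Huffman merges: 1/20+7/100→3/25; 2/25+3/25→1/5; 3/25+7/50→13/50; 19/100+1/5→39/100; 13/50+7/20→61/100; 39/100+61/100→1. L = 129/50 ≈ 2.5800.
L − H = 2.5800 − 2.5257 = 0.054 bits.

0.054 bits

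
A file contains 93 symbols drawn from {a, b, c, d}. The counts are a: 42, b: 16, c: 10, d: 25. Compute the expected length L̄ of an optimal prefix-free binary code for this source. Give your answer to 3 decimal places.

Probabilities are the counts divided by 93.
Repeatedly combine the two least-probable nodes; the expected code length is the sum of the merged weights.
merge 10/93 + 16/93 → 26/93
merge 25/93 + 26/93 → 17/31
merge 14/31 + 17/31 → 1
L = 26/93 + 17/31 + 1 = 170/93 ≈ 1.828 bits/symbol.

1.828 bits/symbol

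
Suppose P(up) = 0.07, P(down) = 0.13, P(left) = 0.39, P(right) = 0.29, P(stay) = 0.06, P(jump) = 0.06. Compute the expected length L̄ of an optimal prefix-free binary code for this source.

Repeatedly combine the two least-probable nodes; the expected code length is the sum of the merged weights.
merge 3/50 + 3/50 → 3/25
merge 7/100 + 3/25 → 19/100
merge 13/100 + 19/100 → 8/25
merge 29/100 + 8/25 → 61/100
merge 39/100 + 61/100 → 1
L = 3/25 + 19/100 + 8/25 + 61/100 + 1 = 56/25 = 2.24 bits/symbol.

2.24 bits/symbol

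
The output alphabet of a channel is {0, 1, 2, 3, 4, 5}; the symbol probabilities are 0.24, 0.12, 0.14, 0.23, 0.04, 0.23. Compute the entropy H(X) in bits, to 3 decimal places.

H = −Σ pᵢ log₂ pᵢ.
−0.24·log₂(0.24) = 0.4941
−0.12·log₂(0.12) = 0.3671
−0.14·log₂(0.14) = 0.3971
−0.23·log₂(0.23) = 0.4877
−0.04·log₂(0.04) = 0.1858
−0.23·log₂(0.23) = 0.4877
Sum ≈ 2.4194 → 2.419 bits.

2.419 bits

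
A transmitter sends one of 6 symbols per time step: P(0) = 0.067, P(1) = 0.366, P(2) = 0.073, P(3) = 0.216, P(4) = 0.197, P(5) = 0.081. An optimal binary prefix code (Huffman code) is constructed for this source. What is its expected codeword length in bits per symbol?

2.361 bits/symbol

Repeatedly combine the two least-probable nodes; the expected code length is the sum of the merged weights.
merge 67/1000 + 73/1000 → 7/50
merge 81/1000 + 7/50 → 221/1000
merge 197/1000 + 27/125 → 413/1000
merge 221/1000 + 183/500 → 587/1000
merge 413/1000 + 587/1000 → 1
L = 7/50 + 221/1000 + 413/1000 + 587/1000 + 1 = 2361/1000 = 2.361 bits/symbol.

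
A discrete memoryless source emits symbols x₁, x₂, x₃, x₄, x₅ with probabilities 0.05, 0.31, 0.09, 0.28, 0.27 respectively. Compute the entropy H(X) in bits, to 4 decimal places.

2.0768 bits

H = −Σ pᵢ log₂ pᵢ.
−0.05·log₂(0.05) = 0.2161
−0.31·log₂(0.31) = 0.5238
−0.09·log₂(0.09) = 0.3127
−0.28·log₂(0.28) = 0.5142
−0.27·log₂(0.27) = 0.5100
Sum ≈ 2.0768 → 2.0768 bits.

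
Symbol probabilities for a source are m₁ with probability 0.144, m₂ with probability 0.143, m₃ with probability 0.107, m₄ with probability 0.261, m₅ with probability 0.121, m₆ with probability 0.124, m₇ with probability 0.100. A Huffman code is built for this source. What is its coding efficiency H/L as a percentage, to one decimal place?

99.6%

Entropy H = −Σ p log₂ p ≈ 2.7289 bits.
Huffman merges: 1/10+107/1000→207/1000; 121/1000+31/250→49/200; 143/1000+18/125→287/1000; 207/1000+49/200→113/250; 261/1000+287/1000→137/250; 113/250+137/250→1. L = 2739/1000 ≈ 2.7390.
Efficiency = H/L = 2.7289/2.7390 = 99.6%.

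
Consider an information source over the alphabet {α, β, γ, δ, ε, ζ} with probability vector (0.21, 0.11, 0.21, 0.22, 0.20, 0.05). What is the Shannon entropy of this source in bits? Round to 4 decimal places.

2.4570 bits

H = −Σ pᵢ log₂ pᵢ.
−0.21·log₂(0.21) = 0.4728
−0.11·log₂(0.11) = 0.3503
−0.21·log₂(0.21) = 0.4728
−0.22·log₂(0.22) = 0.4806
−0.20·log₂(0.20) = 0.4644
−0.05·log₂(0.05) = 0.2161
Sum ≈ 2.4570 → 2.4570 bits.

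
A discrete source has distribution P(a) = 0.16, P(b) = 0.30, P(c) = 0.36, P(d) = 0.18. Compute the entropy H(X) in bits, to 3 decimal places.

H = −Σ pᵢ log₂ pᵢ.
−0.16·log₂(0.16) = 0.4230
−0.30·log₂(0.30) = 0.5211
−0.36·log₂(0.36) = 0.5306
−0.18·log₂(0.18) = 0.4453
Sum ≈ 1.9200 → 1.920 bits.

1.920 bits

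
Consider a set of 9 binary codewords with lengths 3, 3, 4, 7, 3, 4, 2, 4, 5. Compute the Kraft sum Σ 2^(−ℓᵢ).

0.8515625

With common denominator 2^7 = 128: Σ 2^(−ℓᵢ) = 16/128 + 16/128 + 8/128 + 1/128 + 16/128 + 8/128 + 32/128 + 8/128 + 4/128 = 109/128 = 0.8515625.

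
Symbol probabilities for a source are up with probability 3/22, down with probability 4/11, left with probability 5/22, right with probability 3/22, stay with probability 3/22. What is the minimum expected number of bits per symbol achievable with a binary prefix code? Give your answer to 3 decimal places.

Repeatedly combine the two least-probable nodes; the expected code length is the sum of the merged weights.
merge 3/22 + 3/22 → 3/11
merge 3/22 + 5/22 → 4/11
merge 3/11 + 4/11 → 7/11
merge 4/11 + 7/11 → 1
L = 3/11 + 4/11 + 7/11 + 1 = 25/11 ≈ 2.273 bits/symbol.

2.273 bits/symbol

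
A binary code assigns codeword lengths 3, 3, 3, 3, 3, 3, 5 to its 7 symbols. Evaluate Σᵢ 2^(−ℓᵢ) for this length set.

With common denominator 2^5 = 32: Σ 2^(−ℓᵢ) = 4/32 + 4/32 + 4/32 + 4/32 + 4/32 + 4/32 + 1/32 = 25/32 = 0.78125.

0.78125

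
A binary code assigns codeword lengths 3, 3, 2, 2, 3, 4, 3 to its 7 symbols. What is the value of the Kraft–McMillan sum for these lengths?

1.0625

With common denominator 2^4 = 16: Σ 2^(−ℓᵢ) = 2/16 + 2/16 + 4/16 + 4/16 + 2/16 + 1/16 + 2/16 = 17/16 = 1.0625.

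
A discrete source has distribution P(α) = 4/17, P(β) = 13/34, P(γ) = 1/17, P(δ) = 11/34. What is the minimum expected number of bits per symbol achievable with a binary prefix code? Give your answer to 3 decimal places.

1.912 bits/symbol

Repeatedly combine the two least-probable nodes; the expected code length is the sum of the merged weights.
merge 1/17 + 4/17 → 5/17
merge 5/17 + 11/34 → 21/34
merge 13/34 + 21/34 → 1
L = 5/17 + 21/34 + 1 = 65/34 ≈ 1.912 bits/symbol.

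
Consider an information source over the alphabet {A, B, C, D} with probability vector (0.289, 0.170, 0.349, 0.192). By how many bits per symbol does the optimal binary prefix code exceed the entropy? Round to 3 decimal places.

Entropy H = −Σ p log₂ p ≈ 1.9393 bits.
Huffman merges: 17/100+24/125→181/500; 289/1000+349/1000→319/500; 181/500+319/500→1. L = 2 ≈ 2.0000.
L − H = 2.0000 − 1.9393 = 0.061 bits.

0.061 bits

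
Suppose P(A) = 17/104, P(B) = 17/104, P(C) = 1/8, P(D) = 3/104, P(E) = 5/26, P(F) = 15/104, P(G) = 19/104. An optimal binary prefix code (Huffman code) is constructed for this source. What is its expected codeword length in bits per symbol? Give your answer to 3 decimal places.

Repeatedly combine the two least-probable nodes; the expected code length is the sum of the merged weights.
merge 3/104 + 1/8 → 2/13
merge 15/104 + 2/13 → 31/104
merge 17/104 + 17/104 → 17/52
merge 19/104 + 5/26 → 3/8
merge 31/104 + 17/52 → 5/8
merge 3/8 + 5/8 → 1
L = 2/13 + 31/104 + 17/52 + 3/8 + 5/8 + 1 = 289/104 ≈ 2.779 bits/symbol.

2.779 bits/symbol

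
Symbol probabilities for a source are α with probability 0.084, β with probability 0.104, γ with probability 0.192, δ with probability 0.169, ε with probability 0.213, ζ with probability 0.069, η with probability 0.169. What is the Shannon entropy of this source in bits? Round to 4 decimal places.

H = −Σ pᵢ log₂ pᵢ.
−0.084·log₂(0.084) = 0.3002
−0.104·log₂(0.104) = 0.3396
−0.192·log₂(0.192) = 0.4571
−0.169·log₂(0.169) = 0.4335
−0.213·log₂(0.213) = 0.4752
−0.069·log₂(0.069) = 0.2662
−0.169·log₂(0.169) = 0.4335
Sum ≈ 2.7052 → 2.7052 bits.

2.7052 bits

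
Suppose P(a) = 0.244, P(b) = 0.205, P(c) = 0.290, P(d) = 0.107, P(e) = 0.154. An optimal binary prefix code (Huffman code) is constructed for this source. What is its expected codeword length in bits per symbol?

2.261 bits/symbol

Repeatedly combine the two least-probable nodes; the expected code length is the sum of the merged weights.
merge 107/1000 + 77/500 → 261/1000
merge 41/200 + 61/250 → 449/1000
merge 261/1000 + 29/100 → 551/1000
merge 449/1000 + 551/1000 → 1
L = 261/1000 + 449/1000 + 551/1000 + 1 = 2261/1000 = 2.261 bits/symbol.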